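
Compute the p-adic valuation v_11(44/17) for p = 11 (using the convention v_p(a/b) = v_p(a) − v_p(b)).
v_11(44/17) = 1

Factor powers of 11 from the numerator and denominator of the reduced fraction: 44 = 11^1 · 4 and 17 = 11^0 · 17. Apply v_p(a/b) = v_p(a) − v_p(b): v_11(44/17) = 1 − 0 = 1.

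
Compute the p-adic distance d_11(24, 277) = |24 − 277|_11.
d_11(24, 277) = 1/11

Step 1 — x − y = 24 − 277 = -253. Step 2 — v_11(-253) = 1 (factor: -253 = −(11^1 · 23); the sign does not affect v_p). Step 3 — |x − y|_11 = 11^{-1} = 1/11.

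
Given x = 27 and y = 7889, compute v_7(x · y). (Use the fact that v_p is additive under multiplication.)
v_7(213003) = 3

v_p(x) = 0 (factor: 27 = 7^0 · 27); v_p(y) = 3 (factor: 7889 = 7^3 · 23). Additivity: v_p(xy) = v_p(x) + v_p(y) = 0 + 3 = 3. (Direct check: xy = 213003 = 7^3 · (621).)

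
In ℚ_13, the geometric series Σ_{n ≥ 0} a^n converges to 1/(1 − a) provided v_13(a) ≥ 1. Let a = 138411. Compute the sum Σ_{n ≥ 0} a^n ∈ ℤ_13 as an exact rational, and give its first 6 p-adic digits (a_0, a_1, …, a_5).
Σ a^n = 1/(1 − a) = -1/138410;  first 6 digits = (1, 0, 0, 11, 4, 0)

v_13(a) = 3 ≥ 1, so the series converges in ℤ_13 to 1/(1 − a) = 1/(1 − 138411) = -1/138410. Expand this rational in ℤ_13: compute digits iteratively via d_i = x_i mod 13, x_{i+1} = (x_i − d_i)/13. The first 6 digits are (1, 0, 0, 11, 4, 0).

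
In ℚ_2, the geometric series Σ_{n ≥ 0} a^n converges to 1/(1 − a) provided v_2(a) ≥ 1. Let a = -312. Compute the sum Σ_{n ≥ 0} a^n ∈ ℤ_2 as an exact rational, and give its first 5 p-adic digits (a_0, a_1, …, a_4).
Σ a^n = 1/(1 − a) = 1/313;  first 5 digits = (1, 0, 0, 1, 0)

v_2(a) = 3 ≥ 1, so the series converges in ℤ_2 to 1/(1 − a) = 1/(1 − (-312)) = 1/313. Expand this rational in ℤ_2: compute digits iteratively via d_i = x_i mod 2, x_{i+1} = (x_i − d_i)/2. The first 5 digits are (1, 0, 0, 1, 0).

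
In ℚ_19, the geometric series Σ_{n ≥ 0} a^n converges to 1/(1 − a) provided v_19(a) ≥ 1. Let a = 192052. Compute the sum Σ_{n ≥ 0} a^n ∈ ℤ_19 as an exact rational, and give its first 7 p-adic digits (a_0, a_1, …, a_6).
Σ a^n = 1/(1 − a) = -1/192051;  first 7 digits = (1, 0, 0, 9, 1, 0, 5)

v_19(a) = 3 ≥ 1, so the series converges in ℤ_19 to 1/(1 − a) = 1/(1 − 192052) = -1/192051. Expand this rational in ℤ_19: compute digits iteratively via d_i = x_i mod 19, x_{i+1} = (x_i − d_i)/19. The first 7 digits are (1, 0, 0, 9, 1, 0, 5).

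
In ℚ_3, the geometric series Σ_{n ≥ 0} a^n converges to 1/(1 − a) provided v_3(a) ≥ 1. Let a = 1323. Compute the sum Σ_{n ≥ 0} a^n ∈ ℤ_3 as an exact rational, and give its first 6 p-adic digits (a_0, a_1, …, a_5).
Σ a^n = 1/(1 − a) = -1/1322;  first 6 digits = (1, 0, 0, 1, 1, 2)

v_3(a) = 3 ≥ 1, so the series converges in ℤ_3 to 1/(1 − a) = 1/(1 − 1323) = -1/1322. Expand this rational in ℤ_3: compute digits iteratively via d_i = x_i mod 3, x_{i+1} = (x_i − d_i)/3. The first 6 digits are (1, 0, 0, 1, 1, 2).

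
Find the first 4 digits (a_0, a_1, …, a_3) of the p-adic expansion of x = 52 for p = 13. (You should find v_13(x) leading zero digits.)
(a_0, …, a_3) = (0, 4, 0, 0)

v_13(52) = 1, so a_0 = ... = a_0 = 0. Factor out: x = 13^1 · u with u = 4 a unit in ℤ_13. Expand u iteratively via a_{v+i} = u_i mod 13, u_{i+1} = (u_i − a_{v+i})/13:
  u_0 = 4;  a_1 = 4;  u_1 = (u_0 − 4)/13 = 0
  u_1 = 0;  a_2 = 0;  u_2 = (u_1 − 0)/13 = 0
  u_2 = 0;  a_3 = 0;  u_3 = (u_2 − 0)/13 = 0
Digits: (0, 4, 0, 0).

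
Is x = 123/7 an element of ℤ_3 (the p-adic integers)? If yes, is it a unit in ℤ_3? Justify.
x ∈ ℤ_3 but not a unit; v_3(x) = 1 > 0

ℤ_3 = {x ∈ ℚ_3 : v_3(x) ≥ 0} and ℤ_3^× = {x ∈ ℤ_3 : v_3(x) = 0}. Here v_3(123/7) = v_3(num) − v_3(den) = 1; compare against these criteria.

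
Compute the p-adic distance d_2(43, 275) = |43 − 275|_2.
d_2(43, 275) = 1/8

Step 1 — x − y = 43 − 275 = -232. Step 2 — v_2(-232) = 3 (factor: -232 = −(2^3 · 29); the sign does not affect v_p). Step 3 — |x − y|_2 = 2^{-3} = 1/8.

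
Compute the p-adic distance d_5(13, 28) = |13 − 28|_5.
d_5(13, 28) = 1/5

Step 1 — x − y = 13 − 28 = -15. Step 2 — v_5(-15) = 1 (factor: -15 = −(5^1 · 3); the sign does not affect v_p). Step 3 — |x − y|_5 = 5^{-1} = 1/5.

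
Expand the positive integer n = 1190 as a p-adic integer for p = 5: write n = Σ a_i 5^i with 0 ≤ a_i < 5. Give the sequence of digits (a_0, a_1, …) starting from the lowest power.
(a_0, a_1, …) = (0, 3, 2, 4, 1)

Repeated division by 5 gives the digits low-to-high: 1190 = 3·5^1 + 2·5^2 + 4·5^3 + 1·5^4. Digit sequence: (0, 3, 2, 4, 1).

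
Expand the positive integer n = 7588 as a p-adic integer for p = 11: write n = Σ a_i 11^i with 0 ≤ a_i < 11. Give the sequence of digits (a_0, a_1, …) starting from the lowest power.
(a_0, a_1, …) = (9, 7, 7, 5)

Repeated division by 11 gives the digits low-to-high: 7588 = 9 + 7·11^1 + 7·11^2 + 5·11^3. Digit sequence: (9, 7, 7, 5).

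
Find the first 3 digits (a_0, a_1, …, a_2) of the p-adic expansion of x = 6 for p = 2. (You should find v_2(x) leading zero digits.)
(a_0, …, a_2) = (0, 1, 1)

v_2(6) = 1, so a_0 = ... = a_0 = 0. Factor out: x = 2^1 · u with u = 3 a unit in ℤ_2. Expand u iteratively via a_{v+i} = u_i mod 2, u_{i+1} = (u_i − a_{v+i})/2:
  u_0 = 3;  a_1 = 1;  u_1 = (u_0 − 1)/2 = 1
  u_1 = 1;  a_2 = 1;  u_2 = (u_1 − 1)/2 = 0
Digits: (0, 1, 1).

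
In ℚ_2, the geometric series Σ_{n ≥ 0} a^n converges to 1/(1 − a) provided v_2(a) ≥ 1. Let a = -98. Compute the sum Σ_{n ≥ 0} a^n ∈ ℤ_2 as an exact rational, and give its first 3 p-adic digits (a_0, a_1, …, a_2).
Σ a^n = 1/(1 − a) = 1/99;  first 3 digits = (1, 1, 0)

v_2(a) = 1 ≥ 1, so the series converges in ℤ_2 to 1/(1 − a) = 1/(1 − (-98)) = 1/99. Expand this rational in ℤ_2: compute digits iteratively via d_i = x_i mod 2, x_{i+1} = (x_i − d_i)/2. The first 3 digits are (1, 1, 0).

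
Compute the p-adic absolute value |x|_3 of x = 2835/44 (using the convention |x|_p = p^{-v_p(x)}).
|2835/44|_3 = 1/81

Step 1 — compute v_3(x) by factoring powers of 3 out of the numerator and denominator: v_3(2835/44) = 4. Step 2 — apply |x|_p = p^{-v_p(x)} = 3^{-4} = 1/81.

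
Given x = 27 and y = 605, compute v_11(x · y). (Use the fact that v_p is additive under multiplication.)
v_11(16335) = 2

v_p(x) = 0 (factor: 27 = 11^0 · 27); v_p(y) = 2 (factor: 605 = 11^2 · 5). Additivity: v_p(xy) = v_p(x) + v_p(y) = 0 + 2 = 2. (Direct check: xy = 16335 = 11^2 · (135).)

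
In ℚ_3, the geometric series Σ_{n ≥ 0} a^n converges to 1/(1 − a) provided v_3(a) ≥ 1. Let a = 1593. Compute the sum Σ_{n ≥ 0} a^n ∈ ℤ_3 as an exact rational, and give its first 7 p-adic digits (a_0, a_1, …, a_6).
Σ a^n = 1/(1 − a) = -1/1592;  first 7 digits = (1, 0, 0, 2, 1, 0, 0)

v_3(a) = 3 ≥ 1, so the series converges in ℤ_3 to 1/(1 − a) = 1/(1 − 1593) = -1/1592. Expand this rational in ℤ_3: compute digits iteratively via d_i = x_i mod 3, x_{i+1} = (x_i − d_i)/3. The first 7 digits are (1, 0, 0, 2, 1, 0, 0).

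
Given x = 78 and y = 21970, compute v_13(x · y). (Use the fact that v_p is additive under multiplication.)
v_13(1713660) = 4

v_p(x) = 1 (factor: 78 = 13^1 · 6); v_p(y) = 3 (factor: 21970 = 13^3 · 10). Additivity: v_p(xy) = v_p(x) + v_p(y) = 1 + 3 = 4. (Direct check: xy = 1713660 = 13^4 · (60).)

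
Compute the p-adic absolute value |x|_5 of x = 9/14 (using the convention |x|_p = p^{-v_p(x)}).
|9/14|_5 = 1

Step 1 — compute v_5(x) by factoring powers of 5 out of the numerator and denominator: v_5(9/14) = 0. Step 2 — apply |x|_p = p^{-v_p(x)} = 5^{0} = 1.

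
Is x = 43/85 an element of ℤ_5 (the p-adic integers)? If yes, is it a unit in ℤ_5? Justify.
x ∉ ℤ_5 (v_5(x) = -1 < 0)

ℤ_5 = {x ∈ ℚ_5 : v_5(x) ≥ 0} and ℤ_5^× = {x ∈ ℤ_5 : v_5(x) = 0}. Here v_5(43/85) = v_5(num) − v_5(den) = -1; compare against these criteria.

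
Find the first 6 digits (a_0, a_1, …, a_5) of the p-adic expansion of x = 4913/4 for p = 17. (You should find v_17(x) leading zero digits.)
(a_0, …, a_5) = (0, 0, 0, 13, 12, 12)

v_17(4913/4) = 3, so a_0 = ... = a_2 = 0. Factor out: x = 17^3 · u with u = 1/4 a unit in ℤ_17. Expand u iteratively via a_{v+i} = u_i mod 17, u_{i+1} = (u_i − a_{v+i})/17:
  u_0 = 1/4;  a_3 = 13;  u_1 = (u_0 − 13)/17 = -3/4
  u_1 = -3/4;  a_4 = 12;  u_2 = (u_1 − 12)/17 = -3/4
  u_2 = -3/4;  a_5 = 12;  u_3 = (u_2 − 12)/17 = -3/4
Digits: (0, 0, 0, 13, 12, 12).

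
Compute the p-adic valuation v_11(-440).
v_11(-440) = 1

v_11(n) is the largest exponent k such that 11^k divides n. Factor out: -440 = -11^1 · 40. (Sign doesn't affect v_p.) So v_11(-440) = 1.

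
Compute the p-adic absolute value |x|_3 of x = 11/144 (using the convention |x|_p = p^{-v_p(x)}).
|11/144|_3 = 9

Step 1 — compute v_3(x) by factoring powers of 3 out of the numerator and denominator: v_3(11/144) = -2. Step 2 — apply |x|_p = p^{-v_p(x)} = 3^{2} = 9.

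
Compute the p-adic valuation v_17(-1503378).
v_17(-1503378) = 4

v_17(n) is the largest exponent k such that 17^k divides n. Factor out: -1503378 = -17^4 · 18. (Sign doesn't affect v_p.) So v_17(-1503378) = 4.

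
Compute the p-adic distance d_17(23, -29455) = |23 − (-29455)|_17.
d_17(23, -29455) = 1/4913

Step 1 — x − y = 23 − (-29455) = 29478. Step 2 — v_17(29478) = 3 (factor: 29478 = (17^3 · 6); the sign does not affect v_p). Step 3 — |x − y|_17 = 17^{-3} = 1/4913.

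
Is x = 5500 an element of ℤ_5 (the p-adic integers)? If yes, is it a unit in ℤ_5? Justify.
x ∈ ℤ_5 but not a unit; v_5(x) = 3 > 0

ℤ_5 = {x ∈ ℚ_5 : v_5(x) ≥ 0} and ℤ_5^× = {x ∈ ℤ_5 : v_5(x) = 0}. Here v_5(5500) = v_5(num) − v_5(den) = 3; compare against these criteria.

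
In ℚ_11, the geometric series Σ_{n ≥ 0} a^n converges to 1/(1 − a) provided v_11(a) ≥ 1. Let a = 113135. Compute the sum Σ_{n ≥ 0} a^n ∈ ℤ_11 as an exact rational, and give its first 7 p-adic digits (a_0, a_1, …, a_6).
Σ a^n = 1/(1 − a) = -1/113134;  first 7 digits = (1, 0, 0, 8, 7, 0, 9)

v_11(a) = 3 ≥ 1, so the series converges in ℤ_11 to 1/(1 − a) = 1/(1 − 113135) = -1/113134. Expand this rational in ℤ_11: compute digits iteratively via d_i = x_i mod 11, x_{i+1} = (x_i − d_i)/11. The first 7 digits are (1, 0, 0, 8, 7, 0, 9).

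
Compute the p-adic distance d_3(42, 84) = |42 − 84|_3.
d_3(42, 84) = 1/3

Step 1 — x − y = 42 − 84 = -42. Step 2 — v_3(-42) = 1 (factor: -42 = −(3^1 · 14); the sign does not affect v_p). Step 3 — |x − y|_3 = 3^{-1} = 1/3.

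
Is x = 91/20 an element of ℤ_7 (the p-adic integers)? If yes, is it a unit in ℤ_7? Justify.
x ∈ ℤ_7 but not a unit; v_7(x) = 1 > 0

ℤ_7 = {x ∈ ℚ_7 : v_7(x) ≥ 0} and ℤ_7^× = {x ∈ ℤ_7 : v_7(x) = 0}. Here v_7(91/20) = v_7(num) − v_7(den) = 1; compare against these criteria.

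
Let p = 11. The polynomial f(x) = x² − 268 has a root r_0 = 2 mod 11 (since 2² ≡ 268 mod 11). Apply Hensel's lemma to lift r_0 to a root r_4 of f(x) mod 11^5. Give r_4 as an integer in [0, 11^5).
r_4 = 122762 (mod 161051)

Hensel's recurrence: r_{i+1} = r_i − f(r_i)·(f′(r_i))^{-1} mod 11^{i+2}, with f′(x) = 2x. Iterate:
  r_0 = 2 (mod 11)
  r_1 = 68 (mod 121)
  r_2 = 310 (mod 1331)
  r_3 = 5634 (mod 14641)
  r_4 = 122762 (mod 161051)
Final: r_4 = 122762, and one checks f(r_4) ≡ 0 mod 11^5.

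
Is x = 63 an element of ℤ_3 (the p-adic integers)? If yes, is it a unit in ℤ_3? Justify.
x ∈ ℤ_3 but not a unit; v_3(x) = 2 > 0

ℤ_3 = {x ∈ ℚ_3 : v_3(x) ≥ 0} and ℤ_3^× = {x ∈ ℤ_3 : v_3(x) = 0}. Here v_3(63) = v_3(num) − v_3(den) = 2; compare against these criteria.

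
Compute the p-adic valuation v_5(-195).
v_5(-195) = 1

v_5(n) is the largest exponent k such that 5^k divides n. Factor out: -195 = -5^1 · 39. (Sign doesn't affect v_p.) So v_5(-195) = 1.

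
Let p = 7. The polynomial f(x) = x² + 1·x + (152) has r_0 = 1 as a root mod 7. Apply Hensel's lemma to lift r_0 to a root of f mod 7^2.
r_1 = 15 (mod 49)

Hensel: r_{i+1} = r_i − f(r_i)·(f′(r_i))^{-1} mod 7^{i+2}, f′(x) = 2x + 1. Iterate:
  r_0 = 1 (mod 7)
  r_1 = 15 (mod 49)
Final: r = 15 satisfies f(r) ≡ 0 mod 7^2.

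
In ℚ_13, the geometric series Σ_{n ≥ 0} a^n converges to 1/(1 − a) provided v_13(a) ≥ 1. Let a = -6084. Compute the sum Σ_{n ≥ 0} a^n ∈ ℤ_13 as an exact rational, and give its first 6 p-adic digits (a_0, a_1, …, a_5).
Σ a^n = 1/(1 − a) = 1/6085;  first 6 digits = (1, 0, 3, 10, 8, 8)

v_13(a) = 2 ≥ 1, so the series converges in ℤ_13 to 1/(1 − a) = 1/(1 − (-6084)) = 1/6085. Expand this rational in ℤ_13: compute digits iteratively via d_i = x_i mod 13, x_{i+1} = (x_i − d_i)/13. The first 6 digits are (1, 0, 3, 10, 8, 8).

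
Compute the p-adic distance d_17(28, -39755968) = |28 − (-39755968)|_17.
d_17(28, -39755968) = 1/1419857

Step 1 — x − y = 28 − (-39755968) = 39755996. Step 2 — v_17(39755996) = 5 (factor: 39755996 = (17^5 · 28); the sign does not affect v_p). Step 3 — |x − y|_17 = 17^{-5} = 1/1419857.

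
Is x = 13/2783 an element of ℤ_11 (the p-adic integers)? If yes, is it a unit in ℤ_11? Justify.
x ∉ ℤ_11 (v_11(x) = -2 < 0)

ℤ_11 = {x ∈ ℚ_11 : v_11(x) ≥ 0} and ℤ_11^× = {x ∈ ℤ_11 : v_11(x) = 0}. Here v_11(13/2783) = v_11(num) − v_11(den) = -2; compare against these criteria.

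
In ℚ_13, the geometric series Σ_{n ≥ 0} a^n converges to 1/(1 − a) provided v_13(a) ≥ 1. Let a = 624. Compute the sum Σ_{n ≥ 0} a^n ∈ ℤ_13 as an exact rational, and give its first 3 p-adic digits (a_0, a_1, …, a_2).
Σ a^n = 1/(1 − a) = -1/623;  first 3 digits = (1, 9, 6)

v_13(a) = 1 ≥ 1, so the series converges in ℤ_13 to 1/(1 − a) = 1/(1 − 624) = -1/623. Expand this rational in ℤ_13: compute digits iteratively via d_i = x_i mod 13, x_{i+1} = (x_i − d_i)/13. The first 3 digits are (1, 9, 6).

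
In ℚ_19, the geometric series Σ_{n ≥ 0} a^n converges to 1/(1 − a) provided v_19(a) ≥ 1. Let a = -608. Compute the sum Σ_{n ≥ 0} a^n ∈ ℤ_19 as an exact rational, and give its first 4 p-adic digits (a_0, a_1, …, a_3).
Σ a^n = 1/(1 − a) = 1/609;  first 4 digits = (1, 6, 15, 3)

v_19(a) = 1 ≥ 1, so the series converges in ℤ_19 to 1/(1 − a) = 1/(1 − (-608)) = 1/609. Expand this rational in ℤ_19: compute digits iteratively via d_i = x_i mod 19, x_{i+1} = (x_i − d_i)/19. The first 4 digits are (1, 6, 15, 3).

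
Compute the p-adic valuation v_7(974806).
v_7(974806) = 5

v_7(n) is the largest exponent k such that 7^k divides n. Factor out: 974806 = 7^5 · 58. (Sign doesn't affect v_p.) So v_7(974806) = 5.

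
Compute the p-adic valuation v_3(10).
v_3(10) = 0

v_3(n) is the largest exponent k such that 3^k divides n. Factor out: 10 = 3^0 · 10. (Sign doesn't affect v_p.) So v_3(10) = 0.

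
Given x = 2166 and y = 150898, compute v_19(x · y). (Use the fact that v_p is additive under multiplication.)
v_19(326845068) = 5

v_p(x) = 2 (factor: 2166 = 19^2 · 6); v_p(y) = 3 (factor: 150898 = 19^3 · 22). Additivity: v_p(xy) = v_p(x) + v_p(y) = 2 + 3 = 5. (Direct check: xy = 326845068 = 19^5 · (132).)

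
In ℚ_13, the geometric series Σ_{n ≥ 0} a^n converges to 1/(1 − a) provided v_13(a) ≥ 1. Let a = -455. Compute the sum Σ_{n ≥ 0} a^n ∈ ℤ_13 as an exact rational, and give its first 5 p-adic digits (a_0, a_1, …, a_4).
Σ a^n = 1/(1 − a) = 1/456;  first 5 digits = (1, 4, 0, 2, 7)

v_13(a) = 1 ≥ 1, so the series converges in ℤ_13 to 1/(1 − a) = 1/(1 − (-455)) = 1/456. Expand this rational in ℤ_13: compute digits iteratively via d_i = x_i mod 13, x_{i+1} = (x_i − d_i)/13. The first 5 digits are (1, 4, 0, 2, 7).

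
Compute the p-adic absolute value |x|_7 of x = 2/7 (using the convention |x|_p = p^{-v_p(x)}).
|2/7|_7 = 7

Step 1 — compute v_7(x) by factoring powers of 7 out of the numerator and denominator: v_7(2/7) = -1. Step 2 — apply |x|_p = p^{-v_p(x)} = 7^{1} = 7.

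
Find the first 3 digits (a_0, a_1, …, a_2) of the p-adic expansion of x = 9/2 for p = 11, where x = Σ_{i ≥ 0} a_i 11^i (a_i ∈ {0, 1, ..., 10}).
(a_0, …, a_2) = (10, 5, 5)

v_11(9/2) = 0 (numerator and denominator both coprime to 11), so x ∈ ℤ_11^×. Compute digits iteratively via a_i = x_i mod 11, x_{i+1} = (x_i − a_i)/11, with x_0 = x:
  x_0 = 9/2;  a_0 = 10;  x_1 = (x_0 − 10)/11 = -1/2
  x_1 = -1/2;  a_1 = 5;  x_2 = (x_1 − 5)/11 = -1/2
  x_2 = -1/2;  a_2 = 5;  x_3 = (x_2 − 5)/11 = -1/2
Digits: (10, 5, 5).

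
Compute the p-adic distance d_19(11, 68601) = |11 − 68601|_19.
d_19(11, 68601) = 1/6859

Step 1 — x − y = 11 − 68601 = -68590. Step 2 — v_19(-68590) = 3 (factor: -68590 = −(19^3 · 10); the sign does not affect v_p). Step 3 — |x − y|_19 = 19^{-3} = 1/6859.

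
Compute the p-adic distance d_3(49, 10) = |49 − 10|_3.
d_3(49, 10) = 1/3

Step 1 — x − y = 49 − 10 = 39. Step 2 — v_3(39) = 1 (factor: 39 = (3^1 · 13); the sign does not affect v_p). Step 3 — |x − y|_3 = 3^{-1} = 1/3.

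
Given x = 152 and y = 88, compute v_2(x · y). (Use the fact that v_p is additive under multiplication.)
v_2(13376) = 6

v_p(x) = 3 (factor: 152 = 2^3 · 19); v_p(y) = 3 (factor: 88 = 2^3 · 11). Additivity: v_p(xy) = v_p(x) + v_p(y) = 3 + 3 = 6. (Direct check: xy = 13376 = 2^6 · (209).)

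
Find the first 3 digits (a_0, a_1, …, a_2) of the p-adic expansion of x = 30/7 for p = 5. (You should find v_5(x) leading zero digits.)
(a_0, …, a_2) = (0, 3, 1)

v_5(30/7) = 1, so a_0 = ... = a_0 = 0. Factor out: x = 5^1 · u with u = 6/7 a unit in ℤ_5. Expand u iteratively via a_{v+i} = u_i mod 5, u_{i+1} = (u_i − a_{v+i})/5:
  u_0 = 6/7;  a_1 = 3;  u_1 = (u_0 − 3)/5 = -3/7
  u_1 = -3/7;  a_2 = 1;  u_2 = (u_1 − 1)/5 = -2/7
Digits: (0, 3, 1).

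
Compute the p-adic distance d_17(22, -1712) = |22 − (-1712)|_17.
d_17(22, -1712) = 1/289

Step 1 — x − y = 22 − (-1712) = 1734. Step 2 — v_17(1734) = 2 (factor: 1734 = (17^2 · 6); the sign does not affect v_p). Step 3 — |x − y|_17 = 17^{-2} = 1/289.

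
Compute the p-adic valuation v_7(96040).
v_7(96040) = 4

v_7(n) is the largest exponent k such that 7^k divides n. Factor out: 96040 = 7^4 · 40. (Sign doesn't affect v_p.) So v_7(96040) = 4.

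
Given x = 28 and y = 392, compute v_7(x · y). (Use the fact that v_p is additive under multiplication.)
v_7(10976) = 3

v_p(x) = 1 (factor: 28 = 7^1 · 4); v_p(y) = 2 (factor: 392 = 7^2 · 8). Additivity: v_p(xy) = v_p(x) + v_p(y) = 1 + 2 = 3. (Direct check: xy = 10976 = 7^3 · (32).)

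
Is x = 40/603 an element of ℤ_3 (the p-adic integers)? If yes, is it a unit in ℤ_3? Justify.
x ∉ ℤ_3 (v_3(x) = -2 < 0)

ℤ_3 = {x ∈ ℚ_3 : v_3(x) ≥ 0} and ℤ_3^× = {x ∈ ℤ_3 : v_3(x) = 0}. Here v_3(40/603) = v_3(num) − v_3(den) = -2; compare against these criteria.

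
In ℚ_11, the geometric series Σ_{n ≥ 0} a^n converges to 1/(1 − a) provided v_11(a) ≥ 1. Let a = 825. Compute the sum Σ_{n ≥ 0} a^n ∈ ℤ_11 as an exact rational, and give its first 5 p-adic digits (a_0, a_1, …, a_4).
Σ a^n = 1/(1 − a) = -1/824;  first 5 digits = (1, 9, 10, 8, 2)

v_11(a) = 1 ≥ 1, so the series converges in ℤ_11 to 1/(1 − a) = 1/(1 − 825) = -1/824. Expand this rational in ℤ_11: compute digits iteratively via d_i = x_i mod 11, x_{i+1} = (x_i − d_i)/11. The first 5 digits are (1, 9, 10, 8, 2).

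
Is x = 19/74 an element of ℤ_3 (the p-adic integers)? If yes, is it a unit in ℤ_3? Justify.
x ∈ ℤ_3^× (unit); v_3(x) = 0

ℤ_3 = {x ∈ ℚ_3 : v_3(x) ≥ 0} and ℤ_3^× = {x ∈ ℤ_3 : v_3(x) = 0}. Here v_3(19/74) = v_3(num) − v_3(den) = 0; compare against these criteria.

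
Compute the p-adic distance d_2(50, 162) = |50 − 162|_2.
d_2(50, 162) = 1/16

Step 1 — x − y = 50 − 162 = -112. Step 2 — v_2(-112) = 4 (factor: -112 = −(2^4 · 7); the sign does not affect v_p). Step 3 — |x − y|_2 = 2^{-4} = 1/16.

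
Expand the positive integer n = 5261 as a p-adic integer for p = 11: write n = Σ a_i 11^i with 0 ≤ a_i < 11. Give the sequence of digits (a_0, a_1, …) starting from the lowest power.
(a_0, a_1, …) = (3, 5, 10, 3)

Repeated division by 11 gives the digits low-to-high: 5261 = 3 + 5·11^1 + 10·11^2 + 3·11^3. Digit sequence: (3, 5, 10, 3).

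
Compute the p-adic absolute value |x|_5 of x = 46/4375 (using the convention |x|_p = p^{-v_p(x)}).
|46/4375|_5 = 625

Step 1 — compute v_5(x) by factoring powers of 5 out of the numerator and denominator: v_5(46/4375) = -4. Step 2 — apply |x|_p = p^{-v_p(x)} = 5^{4} = 625.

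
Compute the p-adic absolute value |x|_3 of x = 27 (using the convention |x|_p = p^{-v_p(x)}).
|27|_3 = 1/27

Step 1 — compute v_3(x) by factoring powers of 3 out of the numerator and denominator: v_3(27) = 3. Step 2 — apply |x|_p = p^{-v_p(x)} = 3^{-3} = 1/27.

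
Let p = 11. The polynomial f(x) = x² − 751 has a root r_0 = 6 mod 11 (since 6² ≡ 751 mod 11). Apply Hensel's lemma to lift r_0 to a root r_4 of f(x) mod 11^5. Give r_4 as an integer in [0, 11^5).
r_4 = 52630 (mod 161051)

Hensel's recurrence: r_{i+1} = r_i − f(r_i)·(f′(r_i))^{-1} mod 11^{i+2}, with f′(x) = 2x. Iterate:
  r_0 = 6 (mod 11)
  r_1 = 116 (mod 121)
  r_2 = 721 (mod 1331)
  r_3 = 8707 (mod 14641)
  r_4 = 52630 (mod 161051)
Final: r_4 = 52630, and one checks f(r_4) ≡ 0 mod 11^5.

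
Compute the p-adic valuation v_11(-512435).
v_11(-512435) = 4

v_11(n) is the largest exponent k such that 11^k divides n. Factor out: -512435 = -11^4 · 35. (Sign doesn't affect v_p.) So v_11(-512435) = 4.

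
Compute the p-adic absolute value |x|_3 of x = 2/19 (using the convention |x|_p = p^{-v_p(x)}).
|2/19|_3 = 1

Step 1 — compute v_3(x) by factoring powers of 3 out of the numerator and denominator: v_3(2/19) = 0. Step 2 — apply |x|_p = p^{-v_p(x)} = 3^{0} = 1.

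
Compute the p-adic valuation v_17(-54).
v_17(-54) = 0

v_17(n) is the largest exponent k such that 17^k divides n. Factor out: -54 = -17^0 · 54. (Sign doesn't affect v_p.) So v_17(-54) = 0.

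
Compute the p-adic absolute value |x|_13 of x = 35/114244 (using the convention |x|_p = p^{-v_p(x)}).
|35/114244|_13 = 28561

Step 1 — compute v_13(x) by factoring powers of 13 out of the numerator and denominator: v_13(35/114244) = -4. Step 2 — apply |x|_p = p^{-v_p(x)} = 13^{4} = 28561.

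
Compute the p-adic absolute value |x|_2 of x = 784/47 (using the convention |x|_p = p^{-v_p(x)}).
|784/47|_2 = 1/16

Step 1 — compute v_2(x) by factoring powers of 2 out of the numerator and denominator: v_2(784/47) = 4. Step 2 — apply |x|_p = p^{-v_p(x)} = 2^{-4} = 1/16.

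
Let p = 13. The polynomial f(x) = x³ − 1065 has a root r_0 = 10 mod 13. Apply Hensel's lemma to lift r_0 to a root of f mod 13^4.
r_3 = 5483 (mod 28561)

Hensel: r_{i+1} = r_i − f(r_i)/f′(r_i) mod 13^{i+2}, where f′(x) = 3x². Iterate:
  r_0 = 10 (mod 13)
  r_1 = 75 (mod 169)
  r_2 = 1089 (mod 2197)
  r_3 = 5483 (mod 28561)
Final: r = 5483 with f(r) ≡ 0 mod 13^4.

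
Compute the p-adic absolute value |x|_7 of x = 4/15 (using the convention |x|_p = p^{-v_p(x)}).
|4/15|_7 = 1

Step 1 — compute v_7(x) by factoring powers of 7 out of the numerator and denominator: v_7(4/15) = 0. Step 2 — apply |x|_p = p^{-v_p(x)} = 7^{0} = 1.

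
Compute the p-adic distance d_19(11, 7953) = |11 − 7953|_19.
d_19(11, 7953) = 1/361

Step 1 — x − y = 11 − 7953 = -7942. Step 2 — v_19(-7942) = 2 (factor: -7942 = −(19^2 · 22); the sign does not affect v_p). Step 3 — |x − y|_19 = 19^{-2} = 1/361.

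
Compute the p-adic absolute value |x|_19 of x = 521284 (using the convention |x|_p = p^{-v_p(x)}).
|521284|_19 = 1/130321

Step 1 — compute v_19(x) by factoring powers of 19 out of the numerator and denominator: v_19(521284) = 4. Step 2 — apply |x|_p = p^{-v_p(x)} = 19^{-4} = 1/130321.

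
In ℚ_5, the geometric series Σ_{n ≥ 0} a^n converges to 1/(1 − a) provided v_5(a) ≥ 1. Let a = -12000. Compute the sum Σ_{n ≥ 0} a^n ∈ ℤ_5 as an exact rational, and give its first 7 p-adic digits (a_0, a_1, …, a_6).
Σ a^n = 1/(1 − a) = 1/12001;  first 7 digits = (1, 0, 0, 4, 0, 1, 0)

v_5(a) = 3 ≥ 1, so the series converges in ℤ_5 to 1/(1 − a) = 1/(1 − (-12000)) = 1/12001. Expand this rational in ℤ_5: compute digits iteratively via d_i = x_i mod 5, x_{i+1} = (x_i − d_i)/5. The first 7 digits are (1, 0, 0, 4, 0, 1, 0).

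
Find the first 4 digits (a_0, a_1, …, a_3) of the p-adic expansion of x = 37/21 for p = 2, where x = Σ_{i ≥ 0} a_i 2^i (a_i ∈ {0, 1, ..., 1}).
(a_0, …, a_3) = (1, 0, 0, 0)

v_2(37/21) = 0 (numerator and denominator both coprime to 2), so x ∈ ℤ_2^×. Compute digits iteratively via a_i = x_i mod 2, x_{i+1} = (x_i − a_i)/2, with x_0 = x:
  x_0 = 37/21;  a_0 = 1;  x_1 = (x_0 − 1)/2 = 8/21
  x_1 = 8/21;  a_1 = 0;  x_2 = (x_1 − 0)/2 = 4/21
  x_2 = 4/21;  a_2 = 0;  x_3 = (x_2 − 0)/2 = 2/21
  x_3 = 2/21;  a_3 = 0;  x_4 = (x_3 − 0)/2 = 1/21
Digits: (1, 0, 0, 0).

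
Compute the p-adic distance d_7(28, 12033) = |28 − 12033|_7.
d_7(28, 12033) = 1/2401

Step 1 — x − y = 28 − 12033 = -12005. Step 2 — v_7(-12005) = 4 (factor: -12005 = −(7^4 · 5); the sign does not affect v_p). Step 3 — |x − y|_7 = 7^{-4} = 1/2401.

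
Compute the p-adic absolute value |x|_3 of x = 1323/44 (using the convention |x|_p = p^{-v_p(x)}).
|1323/44|_3 = 1/27

Step 1 — compute v_3(x) by factoring powers of 3 out of the numerator and denominator: v_3(1323/44) = 3. Step 2 — apply |x|_p = p^{-v_p(x)} = 3^{-3} = 1/27.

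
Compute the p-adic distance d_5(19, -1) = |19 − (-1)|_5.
d_5(19, -1) = 1/5

Step 1 — x − y = 19 − (-1) = 20. Step 2 — v_5(20) = 1 (factor: 20 = (5^1 · 4); the sign does not affect v_p). Step 3 — |x − y|_5 = 5^{-1} = 1/5.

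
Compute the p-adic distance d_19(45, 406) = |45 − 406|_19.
d_19(45, 406) = 1/361

Step 1 — x − y = 45 − 406 = -361. Step 2 — v_19(-361) = 2 (factor: -361 = −(19^2 · 1); the sign does not affect v_p). Step 3 — |x − y|_19 = 19^{-2} = 1/361.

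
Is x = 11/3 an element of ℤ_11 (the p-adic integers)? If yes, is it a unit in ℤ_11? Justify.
x ∈ ℤ_11 but not a unit; v_11(x) = 1 > 0

ℤ_11 = {x ∈ ℚ_11 : v_11(x) ≥ 0} and ℤ_11^× = {x ∈ ℤ_11 : v_11(x) = 0}. Here v_11(11/3) = v_11(num) − v_11(den) = 1; compare against these criteria.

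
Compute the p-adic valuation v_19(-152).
v_19(-152) = 1

v_19(n) is the largest exponent k such that 19^k divides n. Factor out: -152 = -19^1 · 8. (Sign doesn't affect v_p.) So v_19(-152) = 1.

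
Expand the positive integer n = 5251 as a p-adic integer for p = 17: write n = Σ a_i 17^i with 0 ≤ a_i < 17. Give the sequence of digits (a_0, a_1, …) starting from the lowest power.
(a_0, a_1, …) = (15, 2, 1, 1)

Repeated division by 17 gives the digits low-to-high: 5251 = 15 + 2·17^1 + 1·17^2 + 1·17^3. Digit sequence: (15, 2, 1, 1).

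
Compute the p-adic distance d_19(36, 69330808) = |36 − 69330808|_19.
d_19(36, 69330808) = 1/2476099

Step 1 — x − y = 36 − 69330808 = -69330772. Step 2 — v_19(-69330772) = 5 (factor: -69330772 = −(19^5 · 28); the sign does not affect v_p). Step 3 — |x − y|_19 = 19^{-5} = 1/2476099.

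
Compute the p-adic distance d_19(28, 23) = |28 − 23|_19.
d_19(28, 23) = 1

Step 1 — x − y = 28 − 23 = 5. Step 2 — v_19(5) = 0 (factor: 5 = (19^0 · 5); the sign does not affect v_p). Step 3 — |x − y|_19 = 19^{0} = 1.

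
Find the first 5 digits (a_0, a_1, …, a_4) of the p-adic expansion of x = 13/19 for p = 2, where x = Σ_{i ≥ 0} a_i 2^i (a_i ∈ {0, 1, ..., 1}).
(a_0, …, a_4) = (1, 1, 1, 1, 1)

v_2(13/19) = 0 (numerator and denominator both coprime to 2), so x ∈ ℤ_2^×. Compute digits iteratively via a_i = x_i mod 2, x_{i+1} = (x_i − a_i)/2, with x_0 = x:
  x_0 = 13/19;  a_0 = 1;  x_1 = (x_0 − 1)/2 = -3/19
  x_1 = -3/19;  a_1 = 1;  x_2 = (x_1 − 1)/2 = -11/19
  x_2 = -11/19;  a_2 = 1;  x_3 = (x_2 − 1)/2 = -15/19
  x_3 = -15/19;  a_3 = 1;  x_4 = (x_3 − 1)/2 = -17/19
  x_4 = -17/19;  a_4 = 1;  x_5 = (x_4 − 1)/2 = -18/19
Digits: (1, 1, 1, 1, 1).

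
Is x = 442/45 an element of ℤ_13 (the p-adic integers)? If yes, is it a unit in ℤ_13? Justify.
x ∈ ℤ_13 but not a unit; v_13(x) = 1 > 0

ℤ_13 = {x ∈ ℚ_13 : v_13(x) ≥ 0} and ℤ_13^× = {x ∈ ℤ_13 : v_13(x) = 0}. Here v_13(442/45) = v_13(num) − v_13(den) = 1; compare against these criteria.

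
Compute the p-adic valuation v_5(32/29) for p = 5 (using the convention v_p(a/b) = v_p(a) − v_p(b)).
v_5(32/29) = 0

Factor powers of 5 from the numerator and denominator of the reduced fraction: 32 = 5^0 · 32 and 29 = 5^0 · 29. Apply v_p(a/b) = v_p(a) − v_p(b): v_5(32/29) = 0 − 0 = 0.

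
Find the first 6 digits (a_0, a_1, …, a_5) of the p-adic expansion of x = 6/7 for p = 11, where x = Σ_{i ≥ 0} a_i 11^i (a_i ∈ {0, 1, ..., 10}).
(a_0, …, a_5) = (4, 6, 1, 3, 6, 1)

v_11(6/7) = 0 (numerator and denominator both coprime to 11), so x ∈ ℤ_11^×. Compute digits iteratively via a_i = x_i mod 11, x_{i+1} = (x_i − a_i)/11, with x_0 = x:
  x_0 = 6/7;  a_0 = 4;  x_1 = (x_0 − 4)/11 = -2/7
  x_1 = -2/7;  a_1 = 6;  x_2 = (x_1 − 6)/11 = -4/7
  x_2 = -4/7;  a_2 = 1;  x_3 = (x_2 − 1)/11 = -1/7
  x_3 = -1/7;  a_3 = 3;  x_4 = (x_3 − 3)/11 = -2/7
  x_4 = -2/7;  a_4 = 6;  x_5 = (x_4 − 6)/11 = -4/7
  x_5 = -4/7;  a_5 = 1;  x_6 = (x_5 − 1)/11 = -1/7
Digits: (4, 6, 1, 3, 6, 1).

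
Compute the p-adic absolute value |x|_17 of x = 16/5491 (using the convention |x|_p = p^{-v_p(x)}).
|16/5491|_17 = 289

Step 1 — compute v_17(x) by factoring powers of 17 out of the numerator and denominator: v_17(16/5491) = -2. Step 2 — apply |x|_p = p^{-v_p(x)} = 17^{2} = 289.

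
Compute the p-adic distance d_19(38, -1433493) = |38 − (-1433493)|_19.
d_19(38, -1433493) = 1/130321

Step 1 — x − y = 38 − (-1433493) = 1433531. Step 2 — v_19(1433531) = 4 (factor: 1433531 = (19^4 · 11); the sign does not affect v_p). Step 3 — |x − y|_19 = 19^{-4} = 1/130321.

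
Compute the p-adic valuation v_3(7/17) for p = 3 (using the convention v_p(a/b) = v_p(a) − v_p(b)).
v_3(7/17) = 0

Factor powers of 3 from the numerator and denominator of the reduced fraction: 7 = 3^0 · 7 and 17 = 3^0 · 17. Apply v_p(a/b) = v_p(a) − v_p(b): v_3(7/17) = 0 − 0 = 0.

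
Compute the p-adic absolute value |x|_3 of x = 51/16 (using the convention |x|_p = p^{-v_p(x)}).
|51/16|_3 = 1/3

Step 1 — compute v_3(x) by factoring powers of 3 out of the numerator and denominator: v_3(51/16) = 1. Step 2 — apply |x|_p = p^{-v_p(x)} = 3^{-1} = 1/3.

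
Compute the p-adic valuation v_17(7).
v_17(7) = 0

v_17(n) is the largest exponent k such that 17^k divides n. Factor out: 7 = 17^0 · 7. (Sign doesn't affect v_p.) So v_17(7) = 0.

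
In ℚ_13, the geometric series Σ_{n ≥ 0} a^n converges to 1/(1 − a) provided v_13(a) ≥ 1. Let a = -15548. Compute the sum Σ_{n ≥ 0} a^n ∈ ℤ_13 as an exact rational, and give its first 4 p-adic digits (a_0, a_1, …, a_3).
Σ a^n = 1/(1 − a) = 1/15549;  first 4 digits = (1, 0, 12, 5)

v_13(a) = 2 ≥ 1, so the series converges in ℤ_13 to 1/(1 − a) = 1/(1 − (-15548)) = 1/15549. Expand this rational in ℤ_13: compute digits iteratively via d_i = x_i mod 13, x_{i+1} = (x_i − d_i)/13. The first 4 digits are (1, 0, 12, 5).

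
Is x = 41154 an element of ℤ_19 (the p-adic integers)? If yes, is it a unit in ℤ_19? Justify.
x ∈ ℤ_19 but not a unit; v_19(x) = 3 > 0

ℤ_19 = {x ∈ ℚ_19 : v_19(x) ≥ 0} and ℤ_19^× = {x ∈ ℤ_19 : v_19(x) = 0}. Here v_19(41154) = v_19(num) − v_19(den) = 3; compare against these criteria.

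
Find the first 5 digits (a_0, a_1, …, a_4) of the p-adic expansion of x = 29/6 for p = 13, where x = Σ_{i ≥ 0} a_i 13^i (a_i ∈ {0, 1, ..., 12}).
(a_0, …, a_4) = (7, 2, 2, 2, 2)

v_13(29/6) = 0 (numerator and denominator both coprime to 13), so x ∈ ℤ_13^×. Compute digits iteratively via a_i = x_i mod 13, x_{i+1} = (x_i − a_i)/13, with x_0 = x:
  x_0 = 29/6;  a_0 = 7;  x_1 = (x_0 − 7)/13 = -1/6
  x_1 = -1/6;  a_1 = 2;  x_2 = (x_1 − 2)/13 = -1/6
  x_2 = -1/6;  a_2 = 2;  x_3 = (x_2 − 2)/13 = -1/6
  x_3 = -1/6;  a_3 = 2;  x_4 = (x_3 − 2)/13 = -1/6
  x_4 = -1/6;  a_4 = 2;  x_5 = (x_4 − 2)/13 = -1/6
Digits: (7, 2, 2, 2, 2).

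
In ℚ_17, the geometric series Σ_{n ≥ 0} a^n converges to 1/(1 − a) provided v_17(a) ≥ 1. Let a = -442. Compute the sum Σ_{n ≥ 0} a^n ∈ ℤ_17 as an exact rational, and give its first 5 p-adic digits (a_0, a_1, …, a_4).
Σ a^n = 1/(1 − a) = 1/443;  first 5 digits = (1, 8, 11, 7, 4)

v_17(a) = 1 ≥ 1, so the series converges in ℤ_17 to 1/(1 − a) = 1/(1 − (-442)) = 1/443. Expand this rational in ℤ_17: compute digits iteratively via d_i = x_i mod 17, x_{i+1} = (x_i − d_i)/17. The first 5 digits are (1, 8, 11, 7, 4).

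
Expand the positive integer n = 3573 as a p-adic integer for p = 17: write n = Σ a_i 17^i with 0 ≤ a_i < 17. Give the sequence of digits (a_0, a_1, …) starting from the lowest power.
(a_0, a_1, …) = (3, 6, 12)

Repeated division by 17 gives the digits low-to-high: 3573 = 3 + 6·17^1 + 12·17^2. Digit sequence: (3, 6, 12).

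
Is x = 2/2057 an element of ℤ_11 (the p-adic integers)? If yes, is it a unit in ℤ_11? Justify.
x ∉ ℤ_11 (v_11(x) = -2 < 0)

ℤ_11 = {x ∈ ℚ_11 : v_11(x) ≥ 0} and ℤ_11^× = {x ∈ ℤ_11 : v_11(x) = 0}. Here v_11(2/2057) = v_11(num) − v_11(den) = -2; compare against these criteria.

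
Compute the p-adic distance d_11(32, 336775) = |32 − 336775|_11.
d_11(32, 336775) = 1/14641

Step 1 — x − y = 32 − 336775 = -336743. Step 2 — v_11(-336743) = 4 (factor: -336743 = −(11^4 · 23); the sign does not affect v_p). Step 3 — |x − y|_11 = 11^{-4} = 1/14641.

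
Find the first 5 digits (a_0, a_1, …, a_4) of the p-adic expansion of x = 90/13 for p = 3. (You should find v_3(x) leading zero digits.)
(a_0, …, a_4) = (0, 0, 1, 2, 0)

v_3(90/13) = 2, so a_0 = ... = a_1 = 0. Factor out: x = 3^2 · u with u = 10/13 a unit in ℤ_3. Expand u iteratively via a_{v+i} = u_i mod 3, u_{i+1} = (u_i − a_{v+i})/3:
  u_0 = 10/13;  a_2 = 1;  u_1 = (u_0 − 1)/3 = -1/13
  u_1 = -1/13;  a_3 = 2;  u_2 = (u_1 − 2)/3 = -9/13
  u_2 = -9/13;  a_4 = 0;  u_3 = (u_2 − 0)/3 = -3/13
Digits: (0, 0, 1, 2, 0).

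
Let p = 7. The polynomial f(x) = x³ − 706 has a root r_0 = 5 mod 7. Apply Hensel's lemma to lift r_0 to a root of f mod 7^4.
r_3 = 2385 (mod 2401)

Hensel: r_{i+1} = r_i − f(r_i)/f′(r_i) mod 7^{i+2}, where f′(x) = 3x². Iterate:
  r_0 = 5 (mod 7)
  r_1 = 33 (mod 49)
  r_2 = 327 (mod 343)
  r_3 = 2385 (mod 2401)
Final: r = 2385 with f(r) ≡ 0 mod 7^4.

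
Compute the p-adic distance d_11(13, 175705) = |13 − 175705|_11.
d_11(13, 175705) = 1/14641

Step 1 — x − y = 13 − 175705 = -175692. Step 2 — v_11(-175692) = 4 (factor: -175692 = −(11^4 · 12); the sign does not affect v_p). Step 3 — |x − y|_11 = 11^{-4} = 1/14641.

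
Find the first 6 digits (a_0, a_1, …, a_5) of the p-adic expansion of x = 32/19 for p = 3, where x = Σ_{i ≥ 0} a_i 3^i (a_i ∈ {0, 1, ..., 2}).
(a_0, …, a_5) = (2, 1, 2, 0, 1, 1)

v_3(32/19) = 0 (numerator and denominator both coprime to 3), so x ∈ ℤ_3^×. Compute digits iteratively via a_i = x_i mod 3, x_{i+1} = (x_i − a_i)/3, with x_0 = x:
  x_0 = 32/19;  a_0 = 2;  x_1 = (x_0 − 2)/3 = -2/19
  x_1 = -2/19;  a_1 = 1;  x_2 = (x_1 − 1)/3 = -7/19
  x_2 = -7/19;  a_2 = 2;  x_3 = (x_2 − 2)/3 = -15/19
  x_3 = -15/19;  a_3 = 0;  x_4 = (x_3 − 0)/3 = -5/19
  x_4 = -5/19;  a_4 = 1;  x_5 = (x_4 − 1)/3 = -8/19
  x_5 = -8/19;  a_5 = 1;  x_6 = (x_5 − 1)/3 = -9/19
Digits: (2, 1, 2, 0, 1, 1).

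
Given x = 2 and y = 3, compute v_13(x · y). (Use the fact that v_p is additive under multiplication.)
v_13(6) = 0

v_p(x) = 0 (factor: 2 = 13^0 · 2); v_p(y) = 0 (factor: 3 = 13^0 · 3). Additivity: v_p(xy) = v_p(x) + v_p(y) = 0 + 0 = 0. (Direct check: xy = 6 = 13^0 · (6).)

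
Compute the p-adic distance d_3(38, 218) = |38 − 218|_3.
d_3(38, 218) = 1/9

Step 1 — x − y = 38 − 218 = -180. Step 2 — v_3(-180) = 2 (factor: -180 = −(3^2 · 20); the sign does not affect v_p). Step 3 — |x − y|_3 = 3^{-2} = 1/9.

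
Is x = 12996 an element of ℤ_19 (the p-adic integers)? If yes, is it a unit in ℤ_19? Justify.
x ∈ ℤ_19 but not a unit; v_19(x) = 2 > 0

ℤ_19 = {x ∈ ℚ_19 : v_19(x) ≥ 0} and ℤ_19^× = {x ∈ ℤ_19 : v_19(x) = 0}. Here v_19(12996) = v_19(num) − v_19(den) = 2; compare against these criteria.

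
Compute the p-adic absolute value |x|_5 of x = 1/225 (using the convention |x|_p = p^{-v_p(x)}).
|1/225|_5 = 25

Step 1 — compute v_5(x) by factoring powers of 5 out of the numerator and denominator: v_5(1/225) = -2. Step 2 — apply |x|_p = p^{-v_p(x)} = 5^{2} = 25.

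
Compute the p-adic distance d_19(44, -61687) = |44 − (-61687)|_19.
d_19(44, -61687) = 1/6859

Step 1 — x − y = 44 − (-61687) = 61731. Step 2 — v_19(61731) = 3 (factor: 61731 = (19^3 · 9); the sign does not affect v_p). Step 3 — |x − y|_19 = 19^{-3} = 1/6859.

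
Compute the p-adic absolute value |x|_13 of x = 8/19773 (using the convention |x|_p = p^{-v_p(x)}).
|8/19773|_13 = 2197

Step 1 — compute v_13(x) by factoring powers of 13 out of the numerator and denominator: v_13(8/19773) = -3. Step 2 — apply |x|_p = p^{-v_p(x)} = 13^{3} = 2197.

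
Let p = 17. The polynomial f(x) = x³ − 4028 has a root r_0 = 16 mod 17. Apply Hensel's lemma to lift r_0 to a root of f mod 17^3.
r_2 = 1920 (mod 4913)

Hensel: r_{i+1} = r_i − f(r_i)/f′(r_i) mod 17^{i+2}, where f′(x) = 3x². Iterate:
  r_0 = 16 (mod 17)
  r_1 = 186 (mod 289)
  r_2 = 1920 (mod 4913)
Final: r = 1920 with f(r) ≡ 0 mod 17^3.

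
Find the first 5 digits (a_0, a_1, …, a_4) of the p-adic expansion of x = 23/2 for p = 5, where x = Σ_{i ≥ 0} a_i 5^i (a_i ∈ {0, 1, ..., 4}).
(a_0, …, a_4) = (4, 4, 2, 2, 2)

v_5(23/2) = 0 (numerator and denominator both coprime to 5), so x ∈ ℤ_5^×. Compute digits iteratively via a_i = x_i mod 5, x_{i+1} = (x_i − a_i)/5, with x_0 = x:
  x_0 = 23/2;  a_0 = 4;  x_1 = (x_0 − 4)/5 = 3/2
  x_1 = 3/2;  a_1 = 4;  x_2 = (x_1 − 4)/5 = -1/2
  x_2 = -1/2;  a_2 = 2;  x_3 = (x_2 − 2)/5 = -1/2
  x_3 = -1/2;  a_3 = 2;  x_4 = (x_3 − 2)/5 = -1/2
  x_4 = -1/2;  a_4 = 2;  x_5 = (x_4 − 2)/5 = -1/2
Digits: (4, 4, 2, 2, 2).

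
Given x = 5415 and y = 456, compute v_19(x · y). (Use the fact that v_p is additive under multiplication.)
v_19(2469240) = 3

v_p(x) = 2 (factor: 5415 = 19^2 · 15); v_p(y) = 1 (factor: 456 = 19^1 · 24). Additivity: v_p(xy) = v_p(x) + v_p(y) = 2 + 1 = 3. (Direct check: xy = 2469240 = 19^3 · (360).)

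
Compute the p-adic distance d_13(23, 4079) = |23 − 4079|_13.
d_13(23, 4079) = 1/169

Step 1 — x − y = 23 − 4079 = -4056. Step 2 — v_13(-4056) = 2 (factor: -4056 = −(13^2 · 24); the sign does not affect v_p). Step 3 — |x − y|_13 = 13^{-2} = 1/169.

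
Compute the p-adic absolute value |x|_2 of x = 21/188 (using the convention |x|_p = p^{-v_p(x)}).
|21/188|_2 = 4

Step 1 — compute v_2(x) by factoring powers of 2 out of the numerator and denominator: v_2(21/188) = -2. Step 2 — apply |x|_p = p^{-v_p(x)} = 2^{2} = 4.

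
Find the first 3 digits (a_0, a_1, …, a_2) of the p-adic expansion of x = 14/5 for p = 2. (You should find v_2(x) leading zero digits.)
(a_0, …, a_2) = (0, 1, 1)

v_2(14/5) = 1, so a_0 = ... = a_0 = 0. Factor out: x = 2^1 · u with u = 7/5 a unit in ℤ_2. Expand u iteratively via a_{v+i} = u_i mod 2, u_{i+1} = (u_i − a_{v+i})/2:
  u_0 = 7/5;  a_1 = 1;  u_1 = (u_0 − 1)/2 = 1/5
  u_1 = 1/5;  a_2 = 1;  u_2 = (u_1 − 1)/2 = -2/5
Digits: (0, 1, 1).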